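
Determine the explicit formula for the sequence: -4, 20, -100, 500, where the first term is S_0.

Check ratios: 20 / -4 = -5.0
Common ratio r = -5.
First term a = -4.
Formula: S_i = -4 * (-5)^i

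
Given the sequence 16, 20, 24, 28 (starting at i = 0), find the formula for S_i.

Check differences: 20 - 16 = 4
24 - 20 = 4
Common difference d = 4.
First term a = 16.
Formula: S_i = 16 + 4*i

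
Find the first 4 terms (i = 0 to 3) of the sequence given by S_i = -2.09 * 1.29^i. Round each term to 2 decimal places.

This is a geometric sequence.
i=0: S_0 = -2.09 * 1.29^0 = -2.09
i=1: S_1 = -2.09 * 1.29^1 ≈ -2.7
i=2: S_2 = -2.09 * 1.29^2 ≈ -3.48
i=3: S_3 = -2.09 * 1.29^3 ≈ -4.49
The first 4 terms are: [-2.09, -2.7, -3.48, -4.49]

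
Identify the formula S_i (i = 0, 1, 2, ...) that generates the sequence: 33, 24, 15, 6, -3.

Check differences: 24 - 33 = -9
15 - 24 = -9
Common difference d = -9.
First term a = 33.
Formula: S_i = 33 - 9*i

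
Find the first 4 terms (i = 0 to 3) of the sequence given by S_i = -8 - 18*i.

This is an arithmetic sequence.
i=0: S_0 = -8 + -18*0 = -8
i=1: S_1 = -8 + -18*1 = -26
i=2: S_2 = -8 + -18*2 = -44
i=3: S_3 = -8 + -18*3 = -62
The first 4 terms are: [-8, -26, -44, -62]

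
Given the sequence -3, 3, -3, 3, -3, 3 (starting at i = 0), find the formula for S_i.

Check ratios: 3 / -3 = -1.0
Common ratio r = -1.
First term a = -3.
Formula: S_i = -3 * (-1)^i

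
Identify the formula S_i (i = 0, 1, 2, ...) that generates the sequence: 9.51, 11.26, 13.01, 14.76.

Check differences: 11.26 - 9.51 = 1.75
13.01 - 11.26 = 1.75
Common difference d = 1.75.
First term a = 9.51.
Formula: S_i = 9.51 + 1.75*i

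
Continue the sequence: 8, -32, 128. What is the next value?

Ratios: -32 / 8 = -4.0
This is a geometric sequence with common ratio r = -4.
Next term = 128 * -4 = -512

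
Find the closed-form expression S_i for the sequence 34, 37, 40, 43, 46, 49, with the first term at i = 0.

Check differences: 37 - 34 = 3
40 - 37 = 3
Common difference d = 3.
First term a = 34.
Formula: S_i = 34 + 3*i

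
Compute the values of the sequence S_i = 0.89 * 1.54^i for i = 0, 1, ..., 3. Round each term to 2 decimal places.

This is a geometric sequence.
i=0: S_0 = 0.89 * 1.54^0 = 0.89
i=1: S_1 = 0.89 * 1.54^1 ≈ 1.37
i=2: S_2 = 0.89 * 1.54^2 ≈ 2.11
i=3: S_3 = 0.89 * 1.54^3 ≈ 3.25
The first 4 terms are: [0.89, 1.37, 2.11, 3.25]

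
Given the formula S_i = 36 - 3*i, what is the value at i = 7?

S_7 = 36 + -3*7 = 36 + -21 = 15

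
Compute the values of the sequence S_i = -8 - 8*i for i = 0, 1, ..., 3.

This is an arithmetic sequence.
i=0: S_0 = -8 + -8*0 = -8
i=1: S_1 = -8 + -8*1 = -16
i=2: S_2 = -8 + -8*2 = -24
i=3: S_3 = -8 + -8*3 = -32
The first 4 terms are: [-8, -16, -24, -32]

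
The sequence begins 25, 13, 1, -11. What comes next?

Differences: 13 - 25 = -12
This is an arithmetic sequence with common difference d = -12.
Next term = -11 + -12 = -23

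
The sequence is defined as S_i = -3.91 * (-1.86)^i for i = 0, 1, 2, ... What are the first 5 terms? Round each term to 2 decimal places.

This is a geometric sequence.
i=0: S_0 = -3.91 * (-1.86)^0 = -3.91
i=1: S_1 = -3.91 * (-1.86)^1 ≈ 7.27
i=2: S_2 = -3.91 * (-1.86)^2 ≈ -13.53
i=3: S_3 = -3.91 * (-1.86)^3 ≈ 25.16
i=4: S_4 = -3.91 * (-1.86)^4 ≈ -46.8
The first 5 terms are: [-3.91, 7.27, -13.53, 25.16, -46.8]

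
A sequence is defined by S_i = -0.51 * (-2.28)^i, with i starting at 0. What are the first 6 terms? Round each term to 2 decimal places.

This is a geometric sequence.
i=0: S_0 = -0.51 * (-2.28)^0 = -0.51
i=1: S_1 = -0.51 * (-2.28)^1 ≈ 1.16
i=2: S_2 = -0.51 * (-2.28)^2 ≈ -2.65
i=3: S_3 = -0.51 * (-2.28)^3 ≈ 6.04
i=4: S_4 = -0.51 * (-2.28)^4 ≈ -13.78
i=5: S_5 = -0.51 * (-2.28)^5 ≈ 31.42
The first 6 terms are: [-0.51, 1.16, -2.65, 6.04, -13.78, 31.42]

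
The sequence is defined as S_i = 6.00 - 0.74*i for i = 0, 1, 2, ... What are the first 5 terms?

This is an arithmetic sequence.
i=0: S_0 = 6.0 + -0.74*0 = 6.0
i=1: S_1 = 6.0 + -0.74*1 = 5.26
i=2: S_2 = 6.0 + -0.74*2 = 4.52
i=3: S_3 = 6.0 + -0.74*3 = 3.78
i=4: S_4 = 6.0 + -0.74*4 = 3.04
The first 5 terms are: [6.0, 5.26, 4.52, 3.78, 3.04]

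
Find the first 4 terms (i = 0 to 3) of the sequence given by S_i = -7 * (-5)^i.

This is a geometric sequence.
i=0: S_0 = -7 * (-5)^0 = -7
i=1: S_1 = -7 * (-5)^1 = 35
i=2: S_2 = -7 * (-5)^2 = -175
i=3: S_3 = -7 * (-5)^3 = 875
The first 4 terms are: [-7, 35, -175, 875]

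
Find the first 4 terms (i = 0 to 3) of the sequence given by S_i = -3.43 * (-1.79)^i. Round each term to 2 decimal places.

This is a geometric sequence.
i=0: S_0 = -3.43 * (-1.79)^0 = -3.43
i=1: S_1 = -3.43 * (-1.79)^1 ≈ 6.14
i=2: S_2 = -3.43 * (-1.79)^2 ≈ -10.99
i=3: S_3 = -3.43 * (-1.79)^3 ≈ 19.67
The first 4 terms are: [-3.43, 6.14, -10.99, 19.67]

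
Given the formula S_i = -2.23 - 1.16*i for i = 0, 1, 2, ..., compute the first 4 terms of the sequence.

This is an arithmetic sequence.
i=0: S_0 = -2.23 + -1.16*0 = -2.23
i=1: S_1 = -2.23 + -1.16*1 = -3.39
i=2: S_2 = -2.23 + -1.16*2 = -4.55
i=3: S_3 = -2.23 + -1.16*3 = -5.71
The first 4 terms are: [-2.23, -3.39, -4.55, -5.71]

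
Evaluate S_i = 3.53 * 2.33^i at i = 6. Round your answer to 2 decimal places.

S_6 = 3.53 * 2.33^6 ≈ 3.53 * 160.0057 ≈ 564.82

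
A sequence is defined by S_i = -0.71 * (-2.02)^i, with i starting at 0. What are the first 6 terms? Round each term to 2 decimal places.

This is a geometric sequence.
i=0: S_0 = -0.71 * (-2.02)^0 = -0.71
i=1: S_1 = -0.71 * (-2.02)^1 ≈ 1.43
i=2: S_2 = -0.71 * (-2.02)^2 ≈ -2.9
i=3: S_3 = -0.71 * (-2.02)^3 ≈ 5.85
i=4: S_4 = -0.71 * (-2.02)^4 ≈ -11.82
i=5: S_5 = -0.71 * (-2.02)^5 ≈ 23.88
The first 6 terms are: [-0.71, 1.43, -2.9, 5.85, -11.82, 23.88]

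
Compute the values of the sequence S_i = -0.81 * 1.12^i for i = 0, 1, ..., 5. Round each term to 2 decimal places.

This is a geometric sequence.
i=0: S_0 = -0.81 * 1.12^0 = -0.81
i=1: S_1 = -0.81 * 1.12^1 ≈ -0.91
i=2: S_2 = -0.81 * 1.12^2 ≈ -1.02
i=3: S_3 = -0.81 * 1.12^3 ≈ -1.14
i=4: S_4 = -0.81 * 1.12^4 ≈ -1.27
i=5: S_5 = -0.81 * 1.12^5 ≈ -1.43
The first 6 terms are: [-0.81, -0.91, -1.02, -1.14, -1.27, -1.43]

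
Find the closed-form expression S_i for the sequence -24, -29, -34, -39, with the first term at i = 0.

Check differences: -29 - -24 = -5
-34 - -29 = -5
Common difference d = -5.
First term a = -24.
Formula: S_i = -24 - 5*i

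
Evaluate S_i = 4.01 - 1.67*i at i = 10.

S_10 = 4.01 + -1.67*10 = 4.01 + -16.7 = -12.69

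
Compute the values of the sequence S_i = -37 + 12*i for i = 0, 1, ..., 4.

This is an arithmetic sequence.
i=0: S_0 = -37 + 12*0 = -37
i=1: S_1 = -37 + 12*1 = -25
i=2: S_2 = -37 + 12*2 = -13
i=3: S_3 = -37 + 12*3 = -1
i=4: S_4 = -37 + 12*4 = 11
The first 5 terms are: [-37, -25, -13, -1, 11]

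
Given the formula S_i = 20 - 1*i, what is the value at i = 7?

S_7 = 20 + -1*7 = 20 + -7 = 13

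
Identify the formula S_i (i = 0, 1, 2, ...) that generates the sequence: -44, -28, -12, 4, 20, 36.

Check differences: -28 - -44 = 16
-12 - -28 = 16
Common difference d = 16.
First term a = -44.
Formula: S_i = -44 + 16*i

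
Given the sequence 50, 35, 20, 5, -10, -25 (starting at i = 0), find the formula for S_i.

Check differences: 35 - 50 = -15
20 - 35 = -15
Common difference d = -15.
First term a = 50.
Formula: S_i = 50 - 15*i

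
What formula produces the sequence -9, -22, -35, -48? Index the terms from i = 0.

Check differences: -22 - -9 = -13
-35 - -22 = -13
Common difference d = -13.
First term a = -9.
Formula: S_i = -9 - 13*i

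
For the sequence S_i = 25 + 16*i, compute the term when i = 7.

S_7 = 25 + 16*7 = 25 + 112 = 137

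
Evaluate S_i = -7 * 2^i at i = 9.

S_9 = -7 * 2^9 = -7 * 512 = -3584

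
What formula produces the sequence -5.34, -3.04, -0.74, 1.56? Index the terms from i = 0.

Check differences: -3.04 - -5.34 = 2.3
-0.74 - -3.04 = 2.3
Common difference d = 2.3.
First term a = -5.34.
Formula: S_i = -5.34 + 2.30*i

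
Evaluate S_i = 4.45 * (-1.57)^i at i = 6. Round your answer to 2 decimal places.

S_6 = 4.45 * (-1.57)^6 ≈ 4.45 * 14.9761 ≈ 66.64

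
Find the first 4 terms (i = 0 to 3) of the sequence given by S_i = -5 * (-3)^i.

This is a geometric sequence.
i=0: S_0 = -5 * (-3)^0 = -5
i=1: S_1 = -5 * (-3)^1 = 15
i=2: S_2 = -5 * (-3)^2 = -45
i=3: S_3 = -5 * (-3)^3 = 135
The first 4 terms are: [-5, 15, -45, 135]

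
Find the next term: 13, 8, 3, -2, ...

Differences: 8 - 13 = -5
This is an arithmetic sequence with common difference d = -5.
Next term = -2 + -5 = -7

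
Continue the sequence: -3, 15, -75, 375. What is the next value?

Ratios: 15 / -3 = -5.0
This is a geometric sequence with common ratio r = -5.
Next term = 375 * -5 = -1875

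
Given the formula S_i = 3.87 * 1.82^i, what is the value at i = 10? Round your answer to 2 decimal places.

S_10 = 3.87 * 1.82^10 ≈ 3.87 * 398.7621 ≈ 1543.21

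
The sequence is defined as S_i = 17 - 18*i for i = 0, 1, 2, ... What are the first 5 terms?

This is an arithmetic sequence.
i=0: S_0 = 17 + -18*0 = 17
i=1: S_1 = 17 + -18*1 = -1
i=2: S_2 = 17 + -18*2 = -19
i=3: S_3 = 17 + -18*3 = -37
i=4: S_4 = 17 + -18*4 = -55
The first 5 terms are: [17, -1, -19, -37, -55]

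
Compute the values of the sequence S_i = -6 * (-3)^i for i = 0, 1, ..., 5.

This is a geometric sequence.
i=0: S_0 = -6 * (-3)^0 = -6
i=1: S_1 = -6 * (-3)^1 = 18
i=2: S_2 = -6 * (-3)^2 = -54
i=3: S_3 = -6 * (-3)^3 = 162
i=4: S_4 = -6 * (-3)^4 = -486
i=5: S_5 = -6 * (-3)^5 = 1458
The first 6 terms are: [-6, 18, -54, 162, -486, 1458]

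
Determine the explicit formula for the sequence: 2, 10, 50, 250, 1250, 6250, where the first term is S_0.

Check ratios: 10 / 2 = 5.0
Common ratio r = 5.
First term a = 2.
Formula: S_i = 2 * 5^i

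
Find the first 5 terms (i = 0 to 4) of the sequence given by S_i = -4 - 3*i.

This is an arithmetic sequence.
i=0: S_0 = -4 + -3*0 = -4
i=1: S_1 = -4 + -3*1 = -7
i=2: S_2 = -4 + -3*2 = -10
i=3: S_3 = -4 + -3*3 = -13
i=4: S_4 = -4 + -3*4 = -16
The first 5 terms are: [-4, -7, -10, -13, -16]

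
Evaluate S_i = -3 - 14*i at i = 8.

S_8 = -3 + -14*8 = -3 + -112 = -115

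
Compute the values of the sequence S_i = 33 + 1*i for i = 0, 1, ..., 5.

This is an arithmetic sequence.
i=0: S_0 = 33 + 1*0 = 33
i=1: S_1 = 33 + 1*1 = 34
i=2: S_2 = 33 + 1*2 = 35
i=3: S_3 = 33 + 1*3 = 36
i=4: S_4 = 33 + 1*4 = 37
i=5: S_5 = 33 + 1*5 = 38
The first 6 terms are: [33, 34, 35, 36, 37, 38]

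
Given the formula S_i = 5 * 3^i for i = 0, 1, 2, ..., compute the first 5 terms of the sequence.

This is a geometric sequence.
i=0: S_0 = 5 * 3^0 = 5
i=1: S_1 = 5 * 3^1 = 15
i=2: S_2 = 5 * 3^2 = 45
i=3: S_3 = 5 * 3^3 = 135
i=4: S_4 = 5 * 3^4 = 405
The first 5 terms are: [5, 15, 45, 135, 405]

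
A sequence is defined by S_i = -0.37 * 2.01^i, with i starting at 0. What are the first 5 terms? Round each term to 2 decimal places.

This is a geometric sequence.
i=0: S_0 = -0.37 * 2.01^0 = -0.37
i=1: S_1 = -0.37 * 2.01^1 ≈ -0.74
i=2: S_2 = -0.37 * 2.01^2 ≈ -1.49
i=3: S_3 = -0.37 * 2.01^3 ≈ -3.0
i=4: S_4 = -0.37 * 2.01^4 ≈ -6.04
The first 5 terms are: [-0.37, -0.74, -1.49, -3.0, -6.04]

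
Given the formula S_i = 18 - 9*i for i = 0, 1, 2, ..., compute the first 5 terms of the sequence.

This is an arithmetic sequence.
i=0: S_0 = 18 + -9*0 = 18
i=1: S_1 = 18 + -9*1 = 9
i=2: S_2 = 18 + -9*2 = 0
i=3: S_3 = 18 + -9*3 = -9
i=4: S_4 = 18 + -9*4 = -18
The first 5 terms are: [18, 9, 0, -9, -18]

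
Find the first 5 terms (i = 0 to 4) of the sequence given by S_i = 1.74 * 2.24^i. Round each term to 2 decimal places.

This is a geometric sequence.
i=0: S_0 = 1.74 * 2.24^0 = 1.74
i=1: S_1 = 1.74 * 2.24^1 ≈ 3.9
i=2: S_2 = 1.74 * 2.24^2 ≈ 8.73
i=3: S_3 = 1.74 * 2.24^3 ≈ 19.56
i=4: S_4 = 1.74 * 2.24^4 ≈ 43.81
The first 5 terms are: [1.74, 3.9, 8.73, 19.56, 43.81]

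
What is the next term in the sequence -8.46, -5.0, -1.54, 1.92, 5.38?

Differences: -5.0 - -8.46 = 3.46
This is an arithmetic sequence with common difference d = 3.46.
Next term = 5.38 + 3.46 = 8.84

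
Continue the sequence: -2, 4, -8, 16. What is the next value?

Ratios: 4 / -2 = -2.0
This is a geometric sequence with common ratio r = -2.
Next term = 16 * -2 = -32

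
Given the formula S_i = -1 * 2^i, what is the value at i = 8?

S_8 = -1 * 2^8 = -1 * 256 = -256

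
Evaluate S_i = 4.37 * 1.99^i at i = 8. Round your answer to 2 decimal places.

S_8 = 4.37 * 1.99^8 ≈ 4.37 * 245.9374 ≈ 1074.75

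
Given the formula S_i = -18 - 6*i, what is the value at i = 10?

S_10 = -18 + -6*10 = -18 + -60 = -78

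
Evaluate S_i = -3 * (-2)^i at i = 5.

S_5 = -3 * (-2)^5 = -3 * -32 = 96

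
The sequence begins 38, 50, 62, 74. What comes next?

Differences: 50 - 38 = 12
This is an arithmetic sequence with common difference d = 12.
Next term = 74 + 12 = 86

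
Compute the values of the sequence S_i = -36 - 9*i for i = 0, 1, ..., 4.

This is an arithmetic sequence.
i=0: S_0 = -36 + -9*0 = -36
i=1: S_1 = -36 + -9*1 = -45
i=2: S_2 = -36 + -9*2 = -54
i=3: S_3 = -36 + -9*3 = -63
i=4: S_4 = -36 + -9*4 = -72
The first 5 terms are: [-36, -45, -54, -63, -72]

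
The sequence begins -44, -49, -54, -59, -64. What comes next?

Differences: -49 - -44 = -5
This is an arithmetic sequence with common difference d = -5.
Next term = -64 + -5 = -69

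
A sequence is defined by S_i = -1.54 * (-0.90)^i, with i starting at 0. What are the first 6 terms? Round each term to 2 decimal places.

This is a geometric sequence.
i=0: S_0 = -1.54 * (-0.9)^0 = -1.54
i=1: S_1 = -1.54 * (-0.9)^1 ≈ 1.39
i=2: S_2 = -1.54 * (-0.9)^2 ≈ -1.25
i=3: S_3 = -1.54 * (-0.9)^3 ≈ 1.12
i=4: S_4 = -1.54 * (-0.9)^4 ≈ -1.01
i=5: S_5 = -1.54 * (-0.9)^5 ≈ 0.91
The first 6 terms are: [-1.54, 1.39, -1.25, 1.12, -1.01, 0.91]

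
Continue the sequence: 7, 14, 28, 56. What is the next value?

Ratios: 14 / 7 = 2.0
This is a geometric sequence with common ratio r = 2.
Next term = 56 * 2 = 112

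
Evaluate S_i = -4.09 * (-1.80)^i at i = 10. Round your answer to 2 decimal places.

S_10 = -4.09 * (-1.8)^10 ≈ -4.09 * 357.0467 ≈ -1460.32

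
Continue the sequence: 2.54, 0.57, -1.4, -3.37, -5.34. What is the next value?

Differences: 0.57 - 2.54 = -1.97
This is an arithmetic sequence with common difference d = -1.97.
Next term = -5.34 + -1.97 = -7.31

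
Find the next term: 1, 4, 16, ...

Ratios: 4 / 1 = 4.0
This is a geometric sequence with common ratio r = 4.
Next term = 16 * 4 = 64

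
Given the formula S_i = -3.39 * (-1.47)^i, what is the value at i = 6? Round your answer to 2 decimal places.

S_6 = -3.39 * (-1.47)^6 ≈ -3.39 * 10.0903 ≈ -34.21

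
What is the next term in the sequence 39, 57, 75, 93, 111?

Differences: 57 - 39 = 18
This is an arithmetic sequence with common difference d = 18.
Next term = 111 + 18 = 129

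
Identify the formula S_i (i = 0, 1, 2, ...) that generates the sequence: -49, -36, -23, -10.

Check differences: -36 - -49 = 13
-23 - -36 = 13
Common difference d = 13.
First term a = -49.
Formula: S_i = -49 + 13*i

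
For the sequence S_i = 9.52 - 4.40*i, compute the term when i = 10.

S_10 = 9.52 + -4.4*10 = 9.52 + -44.0 = -34.48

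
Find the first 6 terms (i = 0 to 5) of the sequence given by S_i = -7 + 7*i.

This is an arithmetic sequence.
i=0: S_0 = -7 + 7*0 = -7
i=1: S_1 = -7 + 7*1 = 0
i=2: S_2 = -7 + 7*2 = 7
i=3: S_3 = -7 + 7*3 = 14
i=4: S_4 = -7 + 7*4 = 21
i=5: S_5 = -7 + 7*5 = 28
The first 6 terms are: [-7, 0, 7, 14, 21, 28]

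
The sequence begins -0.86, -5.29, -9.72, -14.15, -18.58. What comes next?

Differences: -5.29 - -0.86 = -4.43
This is an arithmetic sequence with common difference d = -4.43.
Next term = -18.58 + -4.43 = -23.01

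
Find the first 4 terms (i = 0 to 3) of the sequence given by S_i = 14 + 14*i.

This is an arithmetic sequence.
i=0: S_0 = 14 + 14*0 = 14
i=1: S_1 = 14 + 14*1 = 28
i=2: S_2 = 14 + 14*2 = 42
i=3: S_3 = 14 + 14*3 = 56
The first 4 terms are: [14, 28, 42, 56]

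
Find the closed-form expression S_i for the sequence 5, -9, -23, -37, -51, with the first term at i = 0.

Check differences: -9 - 5 = -14
-23 - -9 = -14
Common difference d = -14.
First term a = 5.
Formula: S_i = 5 - 14*i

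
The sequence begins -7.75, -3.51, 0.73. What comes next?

Differences: -3.51 - -7.75 = 4.24
This is an arithmetic sequence with common difference d = 4.24.
Next term = 0.73 + 4.24 = 4.97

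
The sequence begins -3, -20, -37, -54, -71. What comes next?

Differences: -20 - -3 = -17
This is an arithmetic sequence with common difference d = -17.
Next term = -71 + -17 = -88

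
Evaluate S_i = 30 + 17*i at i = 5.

S_5 = 30 + 17*5 = 30 + 85 = 115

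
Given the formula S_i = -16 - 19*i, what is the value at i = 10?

S_10 = -16 + -19*10 = -16 + -190 = -206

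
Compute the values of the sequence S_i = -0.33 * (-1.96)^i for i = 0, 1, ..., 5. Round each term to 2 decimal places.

This is a geometric sequence.
i=0: S_0 = -0.33 * (-1.96)^0 = -0.33
i=1: S_1 = -0.33 * (-1.96)^1 ≈ 0.65
i=2: S_2 = -0.33 * (-1.96)^2 ≈ -1.27
i=3: S_3 = -0.33 * (-1.96)^3 ≈ 2.48
i=4: S_4 = -0.33 * (-1.96)^4 ≈ -4.87
i=5: S_5 = -0.33 * (-1.96)^5 ≈ 9.55
The first 6 terms are: [-0.33, 0.65, -1.27, 2.48, -4.87, 9.55]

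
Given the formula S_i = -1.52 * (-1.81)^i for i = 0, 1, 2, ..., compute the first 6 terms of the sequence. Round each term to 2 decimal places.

This is a geometric sequence.
i=0: S_0 = -1.52 * (-1.81)^0 = -1.52
i=1: S_1 = -1.52 * (-1.81)^1 ≈ 2.75
i=2: S_2 = -1.52 * (-1.81)^2 ≈ -4.98
i=3: S_3 = -1.52 * (-1.81)^3 ≈ 9.01
i=4: S_4 = -1.52 * (-1.81)^4 ≈ -16.31
i=5: S_5 = -1.52 * (-1.81)^5 ≈ 29.53
The first 6 terms are: [-1.52, 2.75, -4.98, 9.01, -16.31, 29.53]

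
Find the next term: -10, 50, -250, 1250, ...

Ratios: 50 / -10 = -5.0
This is a geometric sequence with common ratio r = -5.
Next term = 1250 * -5 = -6250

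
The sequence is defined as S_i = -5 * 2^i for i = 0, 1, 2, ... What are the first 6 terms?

This is a geometric sequence.
i=0: S_0 = -5 * 2^0 = -5
i=1: S_1 = -5 * 2^1 = -10
i=2: S_2 = -5 * 2^2 = -20
i=3: S_3 = -5 * 2^3 = -40
i=4: S_4 = -5 * 2^4 = -80
i=5: S_5 = -5 * 2^5 = -160
The first 6 terms are: [-5, -10, -20, -40, -80, -160]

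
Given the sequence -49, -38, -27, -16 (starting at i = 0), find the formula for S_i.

Check differences: -38 - -49 = 11
-27 - -38 = 11
Common difference d = 11.
First term a = -49.
Formula: S_i = -49 + 11*i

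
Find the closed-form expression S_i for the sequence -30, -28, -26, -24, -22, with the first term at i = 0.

Check differences: -28 - -30 = 2
-26 - -28 = 2
Common difference d = 2.
First term a = -30.
Formula: S_i = -30 + 2*i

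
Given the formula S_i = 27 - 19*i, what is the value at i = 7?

S_7 = 27 + -19*7 = 27 + -133 = -106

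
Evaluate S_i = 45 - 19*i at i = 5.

S_5 = 45 + -19*5 = 45 + -95 = -50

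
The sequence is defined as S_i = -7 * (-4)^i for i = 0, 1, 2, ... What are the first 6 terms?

This is a geometric sequence.
i=0: S_0 = -7 * (-4)^0 = -7
i=1: S_1 = -7 * (-4)^1 = 28
i=2: S_2 = -7 * (-4)^2 = -112
i=3: S_3 = -7 * (-4)^3 = 448
i=4: S_4 = -7 * (-4)^4 = -1792
i=5: S_5 = -7 * (-4)^5 = 7168
The first 6 terms are: [-7, 28, -112, 448, -1792, 7168]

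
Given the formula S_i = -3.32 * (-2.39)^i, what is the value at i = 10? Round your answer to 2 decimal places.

S_10 = -3.32 * (-2.39)^10 ≈ -3.32 * 6081.0561 ≈ -20189.11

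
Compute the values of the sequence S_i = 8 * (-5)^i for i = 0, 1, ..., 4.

This is a geometric sequence.
i=0: S_0 = 8 * (-5)^0 = 8
i=1: S_1 = 8 * (-5)^1 = -40
i=2: S_2 = 8 * (-5)^2 = 200
i=3: S_3 = 8 * (-5)^3 = -1000
i=4: S_4 = 8 * (-5)^4 = 5000
The first 5 terms are: [8, -40, 200, -1000, 5000]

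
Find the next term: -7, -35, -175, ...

Ratios: -35 / -7 = 5.0
This is a geometric sequence with common ratio r = 5.
Next term = -175 * 5 = -875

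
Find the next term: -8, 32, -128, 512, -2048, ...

Ratios: 32 / -8 = -4.0
This is a geometric sequence with common ratio r = -4.
Next term = -2048 * -4 = 8192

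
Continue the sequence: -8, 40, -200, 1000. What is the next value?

Ratios: 40 / -8 = -5.0
This is a geometric sequence with common ratio r = -5.
Next term = 1000 * -5 = -5000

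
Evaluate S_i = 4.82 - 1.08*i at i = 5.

S_5 = 4.82 + -1.08*5 = 4.82 + -5.4 = -0.58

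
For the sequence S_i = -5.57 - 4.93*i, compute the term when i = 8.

S_8 = -5.57 + -4.93*8 = -5.57 + -39.44 = -45.01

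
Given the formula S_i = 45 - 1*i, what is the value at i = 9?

S_9 = 45 + -1*9 = 45 + -9 = 36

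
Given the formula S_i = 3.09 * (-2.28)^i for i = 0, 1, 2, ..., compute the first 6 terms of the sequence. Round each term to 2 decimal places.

This is a geometric sequence.
i=0: S_0 = 3.09 * (-2.28)^0 = 3.09
i=1: S_1 = 3.09 * (-2.28)^1 ≈ -7.05
i=2: S_2 = 3.09 * (-2.28)^2 ≈ 16.06
i=3: S_3 = 3.09 * (-2.28)^3 ≈ -36.62
i=4: S_4 = 3.09 * (-2.28)^4 ≈ 83.5
i=5: S_5 = 3.09 * (-2.28)^5 ≈ -190.38
The first 6 terms are: [3.09, -7.05, 16.06, -36.62, 83.5, -190.38]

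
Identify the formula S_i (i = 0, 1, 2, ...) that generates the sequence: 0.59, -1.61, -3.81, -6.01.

Check differences: -1.61 - 0.59 = -2.2
-3.81 - -1.61 = -2.2
Common difference d = -2.2.
First term a = 0.59.
Formula: S_i = 0.59 - 2.20*i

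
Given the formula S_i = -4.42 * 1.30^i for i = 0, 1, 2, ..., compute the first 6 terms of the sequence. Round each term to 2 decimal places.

This is a geometric sequence.
i=0: S_0 = -4.42 * 1.3^0 = -4.42
i=1: S_1 = -4.42 * 1.3^1 ≈ -5.75
i=2: S_2 = -4.42 * 1.3^2 ≈ -7.47
i=3: S_3 = -4.42 * 1.3^3 ≈ -9.71
i=4: S_4 = -4.42 * 1.3^4 ≈ -12.62
i=5: S_5 = -4.42 * 1.3^5 ≈ -16.41
The first 6 terms are: [-4.42, -5.75, -7.47, -9.71, -12.62, -16.41]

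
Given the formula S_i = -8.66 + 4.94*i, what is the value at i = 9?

S_9 = -8.66 + 4.94*9 = -8.66 + 44.46 = 35.8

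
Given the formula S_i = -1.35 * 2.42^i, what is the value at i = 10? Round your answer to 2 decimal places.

S_10 = -1.35 * 2.42^10 ≈ -1.35 * 6888.9599 ≈ -9300.1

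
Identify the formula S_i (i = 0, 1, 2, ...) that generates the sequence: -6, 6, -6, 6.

Check ratios: 6 / -6 = -1.0
Common ratio r = -1.
First term a = -6.
Formula: S_i = -6 * (-1)^i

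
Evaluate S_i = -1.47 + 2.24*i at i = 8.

S_8 = -1.47 + 2.24*8 = -1.47 + 17.92 = 16.45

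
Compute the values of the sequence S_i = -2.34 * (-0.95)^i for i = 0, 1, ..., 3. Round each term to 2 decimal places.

This is a geometric sequence.
i=0: S_0 = -2.34 * (-0.95)^0 = -2.34
i=1: S_1 = -2.34 * (-0.95)^1 ≈ 2.22
i=2: S_2 = -2.34 * (-0.95)^2 ≈ -2.11
i=3: S_3 = -2.34 * (-0.95)^3 ≈ 2.01
The first 4 terms are: [-2.34, 2.22, -2.11, 2.01]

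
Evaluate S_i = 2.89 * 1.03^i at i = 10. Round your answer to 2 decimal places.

S_10 = 2.89 * 1.03^10 ≈ 2.89 * 1.3439 ≈ 3.88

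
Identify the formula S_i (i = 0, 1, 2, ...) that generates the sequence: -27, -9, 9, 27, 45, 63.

Check differences: -9 - -27 = 18
9 - -9 = 18
Common difference d = 18.
First term a = -27.
Formula: S_i = -27 + 18*i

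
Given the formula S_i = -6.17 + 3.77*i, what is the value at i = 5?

S_5 = -6.17 + 3.77*5 = -6.17 + 18.85 = 12.68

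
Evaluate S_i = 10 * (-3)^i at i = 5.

S_5 = 10 * (-3)^5 = 10 * -243 = -2430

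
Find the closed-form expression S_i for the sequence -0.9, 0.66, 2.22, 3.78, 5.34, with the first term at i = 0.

Check differences: 0.66 - -0.9 = 1.56
2.22 - 0.66 = 1.56
Common difference d = 1.56.
First term a = -0.9.
Formula: S_i = -0.90 + 1.56*i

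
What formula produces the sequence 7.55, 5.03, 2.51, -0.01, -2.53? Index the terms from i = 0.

Check differences: 5.03 - 7.55 = -2.52
2.51 - 5.03 = -2.52
Common difference d = -2.52.
First term a = 7.55.
Formula: S_i = 7.55 - 2.52*i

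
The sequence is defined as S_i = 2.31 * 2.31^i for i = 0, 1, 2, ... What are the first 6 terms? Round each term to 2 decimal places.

This is a geometric sequence.
i=0: S_0 = 2.31 * 2.31^0 = 2.31
i=1: S_1 = 2.31 * 2.31^1 ≈ 5.34
i=2: S_2 = 2.31 * 2.31^2 ≈ 12.33
i=3: S_3 = 2.31 * 2.31^3 ≈ 28.47
i=4: S_4 = 2.31 * 2.31^4 ≈ 65.77
i=5: S_5 = 2.31 * 2.31^5 ≈ 151.94
The first 6 terms are: [2.31, 5.34, 12.33, 28.47, 65.77, 151.94]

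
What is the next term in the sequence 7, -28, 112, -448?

Ratios: -28 / 7 = -4.0
This is a geometric sequence with common ratio r = -4.
Next term = -448 * -4 = 1792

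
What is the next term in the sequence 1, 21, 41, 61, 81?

Differences: 21 - 1 = 20
This is an arithmetic sequence with common difference d = 20.
Next term = 81 + 20 = 101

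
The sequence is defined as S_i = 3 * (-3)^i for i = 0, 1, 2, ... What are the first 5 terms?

This is a geometric sequence.
i=0: S_0 = 3 * (-3)^0 = 3
i=1: S_1 = 3 * (-3)^1 = -9
i=2: S_2 = 3 * (-3)^2 = 27
i=3: S_3 = 3 * (-3)^3 = -81
i=4: S_4 = 3 * (-3)^4 = 243
The first 5 terms are: [3, -9, 27, -81, 243]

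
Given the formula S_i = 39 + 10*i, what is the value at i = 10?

S_10 = 39 + 10*10 = 39 + 100 = 139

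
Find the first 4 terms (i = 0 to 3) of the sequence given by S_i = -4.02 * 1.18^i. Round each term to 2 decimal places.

This is a geometric sequence.
i=0: S_0 = -4.02 * 1.18^0 = -4.02
i=1: S_1 = -4.02 * 1.18^1 ≈ -4.74
i=2: S_2 = -4.02 * 1.18^2 ≈ -5.6
i=3: S_3 = -4.02 * 1.18^3 ≈ -6.6
The first 4 terms are: [-4.02, -4.74, -5.6, -6.6]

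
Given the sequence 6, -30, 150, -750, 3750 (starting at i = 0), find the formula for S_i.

Check ratios: -30 / 6 = -5.0
Common ratio r = -5.
First term a = 6.
Formula: S_i = 6 * (-5)^i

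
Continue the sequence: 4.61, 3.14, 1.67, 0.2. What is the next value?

Differences: 3.14 - 4.61 = -1.47
This is an arithmetic sequence with common difference d = -1.47.
Next term = 0.2 + -1.47 = -1.27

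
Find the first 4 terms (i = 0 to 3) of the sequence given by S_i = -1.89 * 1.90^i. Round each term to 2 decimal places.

This is a geometric sequence.
i=0: S_0 = -1.89 * 1.9^0 = -1.89
i=1: S_1 = -1.89 * 1.9^1 ≈ -3.59
i=2: S_2 = -1.89 * 1.9^2 ≈ -6.82
i=3: S_3 = -1.89 * 1.9^3 ≈ -12.96
The first 4 terms are: [-1.89, -3.59, -6.82, -12.96]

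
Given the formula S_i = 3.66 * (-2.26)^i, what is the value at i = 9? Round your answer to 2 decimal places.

S_9 = 3.66 * (-2.26)^9 ≈ 3.66 * -1538.0695 ≈ -5629.33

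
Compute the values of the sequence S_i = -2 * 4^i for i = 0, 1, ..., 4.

This is a geometric sequence.
i=0: S_0 = -2 * 4^0 = -2
i=1: S_1 = -2 * 4^1 = -8
i=2: S_2 = -2 * 4^2 = -32
i=3: S_3 = -2 * 4^3 = -128
i=4: S_4 = -2 * 4^4 = -512
The first 5 terms are: [-2, -8, -32, -128, -512]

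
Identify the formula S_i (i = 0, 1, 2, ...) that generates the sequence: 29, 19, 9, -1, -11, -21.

Check differences: 19 - 29 = -10
9 - 19 = -10
Common difference d = -10.
First term a = 29.
Formula: S_i = 29 - 10*i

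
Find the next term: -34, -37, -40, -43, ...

Differences: -37 - -34 = -3
This is an arithmetic sequence with common difference d = -3.
Next term = -43 + -3 = -46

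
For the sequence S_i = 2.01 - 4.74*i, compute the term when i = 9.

S_9 = 2.01 + -4.74*9 = 2.01 + -42.66 = -40.65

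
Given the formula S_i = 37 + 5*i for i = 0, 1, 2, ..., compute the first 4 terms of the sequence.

This is an arithmetic sequence.
i=0: S_0 = 37 + 5*0 = 37
i=1: S_1 = 37 + 5*1 = 42
i=2: S_2 = 37 + 5*2 = 47
i=3: S_3 = 37 + 5*3 = 52
The first 4 terms are: [37, 42, 47, 52]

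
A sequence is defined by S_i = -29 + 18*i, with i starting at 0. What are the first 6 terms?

This is an arithmetic sequence.
i=0: S_0 = -29 + 18*0 = -29
i=1: S_1 = -29 + 18*1 = -11
i=2: S_2 = -29 + 18*2 = 7
i=3: S_3 = -29 + 18*3 = 25
i=4: S_4 = -29 + 18*4 = 43
i=5: S_5 = -29 + 18*5 = 61
The first 6 terms are: [-29, -11, 7, 25, 43, 61]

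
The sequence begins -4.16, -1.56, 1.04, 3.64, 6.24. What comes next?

Differences: -1.56 - -4.16 = 2.6
This is an arithmetic sequence with common difference d = 2.6.
Next term = 6.24 + 2.6 = 8.84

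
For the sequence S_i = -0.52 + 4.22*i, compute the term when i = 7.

S_7 = -0.52 + 4.22*7 = -0.52 + 29.54 = 29.02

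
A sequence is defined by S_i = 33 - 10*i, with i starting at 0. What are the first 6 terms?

This is an arithmetic sequence.
i=0: S_0 = 33 + -10*0 = 33
i=1: S_1 = 33 + -10*1 = 23
i=2: S_2 = 33 + -10*2 = 13
i=3: S_3 = 33 + -10*3 = 3
i=4: S_4 = 33 + -10*4 = -7
i=5: S_5 = 33 + -10*5 = -17
The first 6 terms are: [33, 23, 13, 3, -7, -17]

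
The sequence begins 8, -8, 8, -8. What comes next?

Ratios: -8 / 8 = -1.0
This is a geometric sequence with common ratio r = -1.
Next term = -8 * -1 = 8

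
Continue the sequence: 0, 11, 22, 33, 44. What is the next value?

Differences: 11 - 0 = 11
This is an arithmetic sequence with common difference d = 11.
Next term = 44 + 11 = 55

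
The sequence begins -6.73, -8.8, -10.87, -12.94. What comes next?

Differences: -8.8 - -6.73 = -2.07
This is an arithmetic sequence with common difference d = -2.07.
Next term = -12.94 + -2.07 = -15.01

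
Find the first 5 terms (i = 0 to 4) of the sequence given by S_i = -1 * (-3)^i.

This is a geometric sequence.
i=0: S_0 = -1 * (-3)^0 = -1
i=1: S_1 = -1 * (-3)^1 = 3
i=2: S_2 = -1 * (-3)^2 = -9
i=3: S_3 = -1 * (-3)^3 = 27
i=4: S_4 = -1 * (-3)^4 = -81
The first 5 terms are: [-1, 3, -9, 27, -81]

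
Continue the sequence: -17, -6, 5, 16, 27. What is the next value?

Differences: -6 - -17 = 11
This is an arithmetic sequence with common difference d = 11.
Next term = 27 + 11 = 38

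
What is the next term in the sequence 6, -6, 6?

Ratios: -6 / 6 = -1.0
This is a geometric sequence with common ratio r = -1.
Next term = 6 * -1 = -6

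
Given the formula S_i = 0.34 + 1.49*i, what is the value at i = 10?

S_10 = 0.34 + 1.49*10 = 0.34 + 14.9 = 15.24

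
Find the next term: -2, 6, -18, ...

Ratios: 6 / -2 = -3.0
This is a geometric sequence with common ratio r = -3.
Next term = -18 * -3 = 54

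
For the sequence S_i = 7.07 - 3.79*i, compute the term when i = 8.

S_8 = 7.07 + -3.79*8 = 7.07 + -30.32 = -23.25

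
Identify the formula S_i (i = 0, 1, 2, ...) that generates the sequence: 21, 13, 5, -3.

Check differences: 13 - 21 = -8
5 - 13 = -8
Common difference d = -8.
First term a = 21.
Formula: S_i = 21 - 8*i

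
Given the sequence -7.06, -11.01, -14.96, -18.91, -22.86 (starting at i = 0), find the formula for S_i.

Check differences: -11.01 - -7.06 = -3.95
-14.96 - -11.01 = -3.95
Common difference d = -3.95.
First term a = -7.06.
Formula: S_i = -7.06 - 3.95*i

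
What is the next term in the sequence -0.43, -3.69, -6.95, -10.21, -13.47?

Differences: -3.69 - -0.43 = -3.26
This is an arithmetic sequence with common difference d = -3.26.
Next term = -13.47 + -3.26 = -16.73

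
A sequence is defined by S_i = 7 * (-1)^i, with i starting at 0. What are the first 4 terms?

This is a geometric sequence.
i=0: S_0 = 7 * (-1)^0 = 7
i=1: S_1 = 7 * (-1)^1 = -7
i=2: S_2 = 7 * (-1)^2 = 7
i=3: S_3 = 7 * (-1)^3 = -7
The first 4 terms are: [7, -7, 7, -7]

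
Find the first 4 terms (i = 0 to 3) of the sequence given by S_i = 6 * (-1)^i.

This is a geometric sequence.
i=0: S_0 = 6 * (-1)^0 = 6
i=1: S_1 = 6 * (-1)^1 = -6
i=2: S_2 = 6 * (-1)^2 = 6
i=3: S_3 = 6 * (-1)^3 = -6
The first 4 terms are: [6, -6, 6, -6]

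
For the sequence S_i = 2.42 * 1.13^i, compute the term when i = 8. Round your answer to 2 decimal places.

S_8 = 2.42 * 1.13^8 ≈ 2.42 * 2.6584 ≈ 6.43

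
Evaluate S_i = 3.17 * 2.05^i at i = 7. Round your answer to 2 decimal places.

S_7 = 3.17 * 2.05^7 ≈ 3.17 * 152.1518 ≈ 482.32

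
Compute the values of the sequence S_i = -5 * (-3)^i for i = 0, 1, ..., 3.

This is a geometric sequence.
i=0: S_0 = -5 * (-3)^0 = -5
i=1: S_1 = -5 * (-3)^1 = 15
i=2: S_2 = -5 * (-3)^2 = -45
i=3: S_3 = -5 * (-3)^3 = 135
The first 4 terms are: [-5, 15, -45, 135]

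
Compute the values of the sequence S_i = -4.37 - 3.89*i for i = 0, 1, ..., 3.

This is an arithmetic sequence.
i=0: S_0 = -4.37 + -3.89*0 = -4.37
i=1: S_1 = -4.37 + -3.89*1 = -8.26
i=2: S_2 = -4.37 + -3.89*2 = -12.15
i=3: S_3 = -4.37 + -3.89*3 = -16.04
The first 4 terms are: [-4.37, -8.26, -12.15, -16.04]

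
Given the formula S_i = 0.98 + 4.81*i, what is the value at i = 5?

S_5 = 0.98 + 4.81*5 = 0.98 + 24.05 = 25.03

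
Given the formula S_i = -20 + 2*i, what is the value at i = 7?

S_7 = -20 + 2*7 = -20 + 14 = -6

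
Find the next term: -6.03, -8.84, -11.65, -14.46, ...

Differences: -8.84 - -6.03 = -2.81
This is an arithmetic sequence with common difference d = -2.81.
Next term = -14.46 + -2.81 = -17.27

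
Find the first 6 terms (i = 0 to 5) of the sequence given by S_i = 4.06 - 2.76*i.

This is an arithmetic sequence.
i=0: S_0 = 4.06 + -2.76*0 = 4.06
i=1: S_1 = 4.06 + -2.76*1 = 1.3
i=2: S_2 = 4.06 + -2.76*2 = -1.46
i=3: S_3 = 4.06 + -2.76*3 = -4.22
i=4: S_4 = 4.06 + -2.76*4 = -6.98
i=5: S_5 = 4.06 + -2.76*5 = -9.74
The first 6 terms are: [4.06, 1.3, -1.46, -4.22, -6.98, -9.74]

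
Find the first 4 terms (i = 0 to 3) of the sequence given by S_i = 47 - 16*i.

This is an arithmetic sequence.
i=0: S_0 = 47 + -16*0 = 47
i=1: S_1 = 47 + -16*1 = 31
i=2: S_2 = 47 + -16*2 = 15
i=3: S_3 = 47 + -16*3 = -1
The first 4 terms are: [47, 31, 15, -1]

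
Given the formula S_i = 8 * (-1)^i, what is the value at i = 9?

S_9 = 8 * (-1)^9 = 8 * -1 = -8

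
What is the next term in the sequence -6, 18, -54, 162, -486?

Ratios: 18 / -6 = -3.0
This is a geometric sequence with common ratio r = -3.
Next term = -486 * -3 = 1458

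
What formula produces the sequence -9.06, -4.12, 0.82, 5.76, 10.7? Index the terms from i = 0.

Check differences: -4.12 - -9.06 = 4.94
0.82 - -4.12 = 4.94
Common difference d = 4.94.
First term a = -9.06.
Formula: S_i = -9.06 + 4.94*i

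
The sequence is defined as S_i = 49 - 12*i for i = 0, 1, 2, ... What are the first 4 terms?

This is an arithmetic sequence.
i=0: S_0 = 49 + -12*0 = 49
i=1: S_1 = 49 + -12*1 = 37
i=2: S_2 = 49 + -12*2 = 25
i=3: S_3 = 49 + -12*3 = 13
The first 4 terms are: [49, 37, 25, 13]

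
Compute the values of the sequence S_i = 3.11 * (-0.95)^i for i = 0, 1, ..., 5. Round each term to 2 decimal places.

This is a geometric sequence.
i=0: S_0 = 3.11 * (-0.95)^0 = 3.11
i=1: S_1 = 3.11 * (-0.95)^1 ≈ -2.95
i=2: S_2 = 3.11 * (-0.95)^2 ≈ 2.81
i=3: S_3 = 3.11 * (-0.95)^3 ≈ -2.67
i=4: S_4 = 3.11 * (-0.95)^4 ≈ 2.53
i=5: S_5 = 3.11 * (-0.95)^5 ≈ -2.41
The first 6 terms are: [3.11, -2.95, 2.81, -2.67, 2.53, -2.41]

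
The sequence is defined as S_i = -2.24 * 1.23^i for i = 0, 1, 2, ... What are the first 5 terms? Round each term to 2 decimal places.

This is a geometric sequence.
i=0: S_0 = -2.24 * 1.23^0 = -2.24
i=1: S_1 = -2.24 * 1.23^1 ≈ -2.76
i=2: S_2 = -2.24 * 1.23^2 ≈ -3.39
i=3: S_3 = -2.24 * 1.23^3 ≈ -4.17
i=4: S_4 = -2.24 * 1.23^4 ≈ -5.13
The first 5 terms are: [-2.24, -2.76, -3.39, -4.17, -5.13]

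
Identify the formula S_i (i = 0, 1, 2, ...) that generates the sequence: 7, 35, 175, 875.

Check ratios: 35 / 7 = 5.0
Common ratio r = 5.
First term a = 7.
Formula: S_i = 7 * 5^i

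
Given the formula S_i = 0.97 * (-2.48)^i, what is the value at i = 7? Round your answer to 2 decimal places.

S_7 = 0.97 * (-2.48)^7 ≈ 0.97 * -576.9813 ≈ -559.67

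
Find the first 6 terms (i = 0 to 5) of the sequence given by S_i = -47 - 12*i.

This is an arithmetic sequence.
i=0: S_0 = -47 + -12*0 = -47
i=1: S_1 = -47 + -12*1 = -59
i=2: S_2 = -47 + -12*2 = -71
i=3: S_3 = -47 + -12*3 = -83
i=4: S_4 = -47 + -12*4 = -95
i=5: S_5 = -47 + -12*5 = -107
The first 6 terms are: [-47, -59, -71, -83, -95, -107]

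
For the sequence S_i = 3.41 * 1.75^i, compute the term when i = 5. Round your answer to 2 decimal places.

S_5 = 3.41 * 1.75^5 ≈ 3.41 * 16.4131 ≈ 55.97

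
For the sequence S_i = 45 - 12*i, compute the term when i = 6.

S_6 = 45 + -12*6 = 45 + -72 = -27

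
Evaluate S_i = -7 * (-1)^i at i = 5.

S_5 = -7 * (-1)^5 = -7 * -1 = 7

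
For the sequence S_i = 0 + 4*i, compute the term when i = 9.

S_9 = 0 + 4*9 = 0 + 36 = 36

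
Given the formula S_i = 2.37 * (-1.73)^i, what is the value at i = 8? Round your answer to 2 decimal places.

S_8 = 2.37 * (-1.73)^8 ≈ 2.37 * 80.2359 ≈ 190.16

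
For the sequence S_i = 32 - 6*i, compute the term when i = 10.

S_10 = 32 + -6*10 = 32 + -60 = -28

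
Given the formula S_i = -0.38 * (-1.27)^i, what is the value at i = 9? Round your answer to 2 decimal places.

S_9 = -0.38 * (-1.27)^9 ≈ -0.38 * -8.5948 ≈ 3.27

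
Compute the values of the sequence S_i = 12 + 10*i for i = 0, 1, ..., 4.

This is an arithmetic sequence.
i=0: S_0 = 12 + 10*0 = 12
i=1: S_1 = 12 + 10*1 = 22
i=2: S_2 = 12 + 10*2 = 32
i=3: S_3 = 12 + 10*3 = 42
i=4: S_4 = 12 + 10*4 = 52
The first 5 terms are: [12, 22, 32, 42, 52]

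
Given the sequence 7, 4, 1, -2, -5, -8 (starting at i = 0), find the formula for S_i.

Check differences: 4 - 7 = -3
1 - 4 = -3
Common difference d = -3.
First term a = 7.
Formula: S_i = 7 - 3*i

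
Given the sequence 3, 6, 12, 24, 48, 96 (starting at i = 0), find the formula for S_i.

Check ratios: 6 / 3 = 2.0
Common ratio r = 2.
First term a = 3.
Formula: S_i = 3 * 2^i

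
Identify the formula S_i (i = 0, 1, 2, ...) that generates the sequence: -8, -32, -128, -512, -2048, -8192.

Check ratios: -32 / -8 = 4.0
Common ratio r = 4.
First term a = -8.
Formula: S_i = -8 * 4^i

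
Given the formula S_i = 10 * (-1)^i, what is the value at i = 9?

S_9 = 10 * (-1)^9 = 10 * -1 = -10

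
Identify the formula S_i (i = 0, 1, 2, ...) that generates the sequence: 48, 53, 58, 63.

Check differences: 53 - 48 = 5
58 - 53 = 5
Common difference d = 5.
First term a = 48.
Formula: S_i = 48 + 5*i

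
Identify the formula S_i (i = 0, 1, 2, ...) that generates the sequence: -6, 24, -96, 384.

Check ratios: 24 / -6 = -4.0
Common ratio r = -4.
First term a = -6.
Formula: S_i = -6 * (-4)^i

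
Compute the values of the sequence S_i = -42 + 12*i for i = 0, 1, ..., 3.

This is an arithmetic sequence.
i=0: S_0 = -42 + 12*0 = -42
i=1: S_1 = -42 + 12*1 = -30
i=2: S_2 = -42 + 12*2 = -18
i=3: S_3 = -42 + 12*3 = -6
The first 4 terms are: [-42, -30, -18, -6]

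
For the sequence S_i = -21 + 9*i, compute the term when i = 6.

S_6 = -21 + 9*6 = -21 + 54 = 33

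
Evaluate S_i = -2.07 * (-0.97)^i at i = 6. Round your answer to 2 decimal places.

S_6 = -2.07 * (-0.97)^6 ≈ -2.07 * 0.833 ≈ -1.72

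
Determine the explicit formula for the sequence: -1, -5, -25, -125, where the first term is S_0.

Check ratios: -5 / -1 = 5.0
Common ratio r = 5.
First term a = -1.
Formula: S_i = -1 * 5^i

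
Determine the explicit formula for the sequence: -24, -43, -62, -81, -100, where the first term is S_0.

Check differences: -43 - -24 = -19
-62 - -43 = -19
Common difference d = -19.
First term a = -24.
Formula: S_i = -24 - 19*i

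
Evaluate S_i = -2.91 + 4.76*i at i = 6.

S_6 = -2.91 + 4.76*6 = -2.91 + 28.56 = 25.65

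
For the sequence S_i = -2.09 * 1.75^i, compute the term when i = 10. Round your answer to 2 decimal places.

S_10 = -2.09 * 1.75^10 ≈ -2.09 * 269.3894 ≈ -563.02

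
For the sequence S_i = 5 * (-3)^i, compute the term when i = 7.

S_7 = 5 * (-3)^7 = 5 * -2187 = -10935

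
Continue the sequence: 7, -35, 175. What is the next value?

Ratios: -35 / 7 = -5.0
This is a geometric sequence with common ratio r = -5.
Next term = 175 * -5 = -875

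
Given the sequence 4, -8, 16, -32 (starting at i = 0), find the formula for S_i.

Check ratios: -8 / 4 = -2.0
Common ratio r = -2.
First term a = 4.
Formula: S_i = 4 * (-2)^i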